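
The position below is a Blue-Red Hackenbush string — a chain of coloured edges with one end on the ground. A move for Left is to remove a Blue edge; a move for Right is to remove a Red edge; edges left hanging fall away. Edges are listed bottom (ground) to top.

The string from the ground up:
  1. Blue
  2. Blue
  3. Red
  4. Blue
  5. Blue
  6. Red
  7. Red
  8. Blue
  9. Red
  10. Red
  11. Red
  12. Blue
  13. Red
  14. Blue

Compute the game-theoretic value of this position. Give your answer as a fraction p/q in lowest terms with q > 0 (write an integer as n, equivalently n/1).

Recurse on prefixes of the 14-edge string Blue Blue Red Blue Blue Red Red Blue Red Red Red Blue Red Blue:
step 1: add Blue to get B; options L={ 0 } R={ ∅ } — 1
step 2: add Blue to get BB; options L={ 0, 1 } R={ ∅ } — 2
step 3: add Red to get BBR; options L={ 0, 1 } R={ 2 } — 3/2
step 4: add Blue to get BBRB; options L={ 0, 1, 3/2 } R={ 2 } — 7/4
step 5: add Blue to get BBRBB; options L={ 0, 1, 3/2, 7/4 } R={ 2 } — 15/8
step 6: add Red to get BBRBBR; options L={ 0, 1, 3/2, 7/4 } R={ 15/8, 2 } — 29/16
step 7: add Red to get BBRBBRR; options L={ 0, 1, 3/2, 7/4 } R={ 29/16, 15/8, 2 } — 57/32
step 8: add Blue to get BBRBBRRB; options L={ 0, 1, 3/2, 7/4, 57/32 } R={ 29/16, 15/8, 2 } — 115/64
step 9: add Red to get BBRBBRRBR; options L={ 0, 1, 3/2, 7/4, 57/32 } R={ 115/64, 29/16, 15/8, 2 } — 229/128
step 10: add Red to get BBRBBRRBRR; options L={ 0, 1, 3/2, 7/4, 57/32 } R={ 229/128, 115/64, 29/16, 15/8, 2 } — 457/256
step 11: add Red to get BBRBBRRBRRR; options L={ 0, 1, 3/2, 7/4, 57/32 } R={ 457/256, 229/128, 115/64, 29/16, 15/8, 2 } — 913/512
step 12: add Blue to get BBRBBRRBRRRB; options L={ 0, 1, 3/2, 7/4, 57/32, 913/512 } R={ 457/256, 229/128, 115/64, 29/16, 15/8, 2 } — 1827/1024
step 13: add Red to get BBRBBRRBRRRBR; options L={ 0, 1, 3/2, 7/4, 57/32, 913/512 } R={ 1827/1024, 457/256, 229/128, 115/64, 29/16, 15/8, 2 } — 3653/2048
step 14: add Blue to get BBRBBRRBRRRBRB; options L={ 0, 1, 3/2, 7/4, 57/32, 913/512, 3653/2048 } R={ 1827/1024, 457/256, 229/128, 115/64, 29/16, 15/8, 2 } — 7307/4096

7307/4096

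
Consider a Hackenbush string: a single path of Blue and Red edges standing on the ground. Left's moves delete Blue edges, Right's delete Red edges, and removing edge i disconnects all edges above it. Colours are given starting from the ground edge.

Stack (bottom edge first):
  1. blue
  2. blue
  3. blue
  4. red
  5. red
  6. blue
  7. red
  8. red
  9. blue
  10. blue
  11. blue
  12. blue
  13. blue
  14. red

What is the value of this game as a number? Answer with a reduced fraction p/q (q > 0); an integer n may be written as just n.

Prefix values for blue blue blue red red blue red red blue blue blue blue blue red via {L|R} + simplicity:
value_1 [b]  L=[0]  R=[·]  ⇒ 1
value_2 [bb]  L=[0 1]  R=[·]  ⇒ 2
value_3 [bbb]  L=[0 1 2]  R=[·]  ⇒ 3
value_4 [bbbr]  L=[0 1 2]  R=[3]  ⇒ 5/2
value_5 [bbbrr]  L=[0 1 2]  R=[5/2 3]  ⇒ 9/4
value_6 [bbbrrb]  L=[0 1 2 9/4]  R=[5/2 3]  ⇒ 19/8
value_7 [bbbrrbr]  L=[0 1 2 9/4]  R=[19/8 5/2 3]  ⇒ 37/16
value_8 [bbbrrbrr]  L=[0 1 2 9/4]  R=[37/16 19/8 5/2 3]  ⇒ 73/32
value_9 [bbbrrbrrb]  L=[0 1 2 9/4 73/32]  R=[37/16 19/8 5/2 3]  ⇒ 147/64
value_10 [bbbrrbrrbb]  L=[0 1 2 9/4 73/32 147/64]  R=[37/16 19/8 5/2 3]  ⇒ 295/128
value_11 [bbbrrbrrbbb]  L=[0 1 2 9/4 73/32 147/64 295/128]  R=[37/16 19/8 5/2 3]  ⇒ 591/256
value_12 [bbbrrbrrbbbb]  L=[0 1 2 9/4 73/32 147/64 295/128 591/256]  R=[37/16 19/8 5/2 3]  ⇒ 1183/512
value_13 [bbbrrbrrbbbbb]  L=[0 1 2 9/4 73/32 147/64 295/128 591/256 1183/512]  R=[37/16 19/8 5/2 3]  ⇒ 2367/1024
value_14 [bbbrrbrrbbbbbr]  L=[0 1 2 9/4 73/32 147/64 295/128 591/256 1183/512]  R=[2367/1024 37/16 19/8 5/2 3]  ⇒ 4733/2048

4733/2048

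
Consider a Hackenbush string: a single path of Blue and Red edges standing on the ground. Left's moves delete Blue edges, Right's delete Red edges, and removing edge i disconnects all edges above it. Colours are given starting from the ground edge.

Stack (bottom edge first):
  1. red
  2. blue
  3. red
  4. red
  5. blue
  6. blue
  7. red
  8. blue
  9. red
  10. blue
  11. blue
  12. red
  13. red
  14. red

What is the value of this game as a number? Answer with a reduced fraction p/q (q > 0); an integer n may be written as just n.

-6479/8192

1 of 14 · r · max L −∞ · min R 0 → -1
2 of 14 · rb · max L -1 · min R 0 → -1/2
3 of 14 · rbr · max L -1 · min R -1/2 → -3/4
4 of 14 · rbrr · max L -1 · min R -3/4 → -7/8
5 of 14 · rbrrb · max L -7/8 · min R -3/4 → -13/16
6 of 14 · rbrrbb · max L -13/16 · min R -3/4 → -25/32
7 of 14 · rbrrbbr · max L -13/16 · min R -25/32 → -51/64
8 of 14 · rbrrbbrb · max L -51/64 · min R -25/32 → -101/128
9 of 14 · rbrrbbrbr · max L -51/64 · min R -101/128 → -203/256
10 of 14 · rbrrbbrbrb · max L -203/256 · min R -101/128 → -405/512
11 of 14 · rbrrbbrbrbb · max L -405/512 · min R -101/128 → -809/1024
12 of 14 · rbrrbbrbrbbr · max L -405/512 · min R -809/1024 → -1619/2048
13 of 14 · rbrrbbrbrbbrr · max L -405/512 · min R -1619/2048 → -3239/4096
14 of 14 · rbrrbbrbrbbrrr · max L -405/512 · min R -3239/4096 → -6479/8192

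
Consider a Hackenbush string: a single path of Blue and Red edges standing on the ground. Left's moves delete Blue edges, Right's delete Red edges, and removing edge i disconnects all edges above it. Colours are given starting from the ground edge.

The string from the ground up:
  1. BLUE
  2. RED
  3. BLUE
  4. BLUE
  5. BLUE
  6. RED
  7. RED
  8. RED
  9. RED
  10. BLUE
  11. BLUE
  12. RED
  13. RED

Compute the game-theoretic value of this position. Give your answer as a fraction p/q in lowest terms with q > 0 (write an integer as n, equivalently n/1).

3609/4096

Build G(s[:k]) for k = 1..13, string s = BLUE RED BLUE BLUE BLUE RED RED RED RED BLUE BLUE RED RED.
B: Left { 0 }, Right { · } => simplest 1
BR: Left { 0 }, Right { 1 } => simplest 1/2
BRB: Left { 0 1/2 }, Right { 1 } => simplest 3/4
BRBB: Left { 0 1/2 3/4 }, Right { 1 } => simplest 7/8
BRBBB: Left { 0 1/2 3/4 7/8 }, Right { 1 } => simplest 15/16
BRBBBR: Left { 0 1/2 3/4 7/8 }, Right { 15/16 1 } => simplest 29/32
BRBBBRR: Left { 0 1/2 3/4 7/8 }, Right { 29/32 15/16 1 } => simplest 57/64
BRBBBRRR: Left { 0 1/2 3/4 7/8 }, Right { 57/64 29/32 15/16 1 } => simplest 113/128
BRBBBRRRR: Left { 0 1/2 3/4 7/8 }, Right { 113/128 57/64 29/32 15/16 1 } => simplest 225/256
BRBBBRRRRB: Left { 0 1/2 3/4 7/8 225/256 }, Right { 113/128 57/64 29/32 15/16 1 } => simplest 451/512
BRBBBRRRRBB: Left { 0 1/2 3/4 7/8 225/256 451/512 }, Right { 113/128 57/64 29/32 15/16 1 } => simplest 903/1024
BRBBBRRRRBBR: Left { 0 1/2 3/4 7/8 225/256 451/512 }, Right { 903/1024 113/128 57/64 29/32 15/16 1 } => simplest 1805/2048
BRBBBRRRRBBRR: Left { 0 1/2 3/4 7/8 225/256 451/512 }, Right { 1805/2048 903/1024 113/128 57/64 29/32 15/16 1 } => simplest 3609/4096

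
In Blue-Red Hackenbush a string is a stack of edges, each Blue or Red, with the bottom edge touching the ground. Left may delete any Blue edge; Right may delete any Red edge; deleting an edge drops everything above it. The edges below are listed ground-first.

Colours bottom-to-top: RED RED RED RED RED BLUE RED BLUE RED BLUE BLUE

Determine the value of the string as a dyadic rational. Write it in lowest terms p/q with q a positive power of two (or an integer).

Build v(s[:k]) for k = 1..11, string s = RED RED RED RED RED BLUE RED BLUE RED BLUE BLUE.
v(R) = { ∅ | 0 } = -1
v(RR) = { ∅ | -1, 0 } = -2
v(RRR) = { ∅ | -2, -1, 0 } = -3
v(RRRR) = { ∅ | -3, -2, -1, 0 } = -4
v(RRRRR) = { ∅ | -4, -3, -2, -1, 0 } = -5
v(RRRRRB) = { -5 | -4, -3, -2, -1, 0 } = -9/2
v(RRRRRBR) = { -5 | -9/2, -4, -3, -2, -1, 0 } = -19/4
v(RRRRRBRB) = { -5, -19/4 | -9/2, -4, -3, -2, -1, 0 } = -37/8
v(RRRRRBRBR) = { -5, -19/4 | -37/8, -9/2, -4, -3, -2, -1, 0 } = -75/16
v(RRRRRBRBRB) = { -5, -19/4, -75/16 | -37/8, -9/2, -4, -3, -2, -1, 0 } = -149/32
v(RRRRRBRBRBB) = { -5, -19/4, -75/16, -149/32 | -37/8, -9/2, -4, -3, -2, -1, 0 } = -297/64

-297/64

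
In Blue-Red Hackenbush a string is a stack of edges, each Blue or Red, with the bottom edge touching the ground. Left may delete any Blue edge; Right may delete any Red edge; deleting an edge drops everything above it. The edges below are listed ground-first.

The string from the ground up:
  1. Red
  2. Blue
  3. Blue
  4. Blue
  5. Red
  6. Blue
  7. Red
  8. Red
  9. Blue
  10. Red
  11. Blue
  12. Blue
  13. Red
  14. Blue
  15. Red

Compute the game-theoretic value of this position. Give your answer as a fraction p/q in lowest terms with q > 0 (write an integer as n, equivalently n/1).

-2891/16384

value_1 [R]  L=[]  R=[0]  — -1
value_2 [RB]  L=[-1]  R=[0]  — -1/2
value_3 [RBB]  L=[-1, -1/2]  R=[0]  — -1/4
value_4 [RBBB]  L=[-1, -1/2, -1/4]  R=[0]  — -1/8
value_5 [RBBBR]  L=[-1, -1/2, -1/4]  R=[-1/8, 0]  — -3/16
value_6 [RBBBRB]  L=[-1, -1/2, -1/4, -3/16]  R=[-1/8, 0]  — -5/32
value_7 [RBBBRBR]  L=[-1, -1/2, -1/4, -3/16]  R=[-5/32, -1/8, 0]  — -11/64
value_8 [RBBBRBRR]  L=[-1, -1/2, -1/4, -3/16]  R=[-11/64, -5/32, -1/8, 0]  — -23/128
value_9 [RBBBRBRRB]  L=[-1, -1/2, -1/4, -3/16, -23/128]  R=[-11/64, -5/32, -1/8, 0]  — -45/256
value_10 [RBBBRBRRBR]  L=[-1, -1/2, -1/4, -3/16, -23/128]  R=[-45/256, -11/64, -5/32, -1/8, 0]  — -91/512
value_11 [RBBBRBRRBRB]  L=[-1, -1/2, -1/4, -3/16, -23/128, -91/512]  R=[-45/256, -11/64, -5/32, -1/8, 0]  — -181/1024
value_12 [RBBBRBRRBRBB]  L=[-1, -1/2, -1/4, -3/16, -23/128, -91/512, -181/1024]  R=[-45/256, -11/64, -5/32, -1/8, 0]  — -361/2048
value_13 [RBBBRBRRBRBBR]  L=[-1, -1/2, -1/4, -3/16, -23/128, -91/512, -181/1024]  R=[-361/2048, -45/256, -11/64, -5/32, -1/8, 0]  — -723/4096
value_14 [RBBBRBRRBRBBRB]  L=[-1, -1/2, -1/4, -3/16, -23/128, -91/512, -181/1024, -723/4096]  R=[-361/2048, -45/256, -11/64, -5/32, -1/8, 0]  — -1445/8192
value_15 [RBBBRBRRBRBBRBR]  L=[-1, -1/2, -1/4, -3/16, -23/128, -91/512, -181/1024, -723/4096]  R=[-1445/8192, -361/2048, -45/256, -11/64, -5/32, -1/8, 0]  — -2891/16384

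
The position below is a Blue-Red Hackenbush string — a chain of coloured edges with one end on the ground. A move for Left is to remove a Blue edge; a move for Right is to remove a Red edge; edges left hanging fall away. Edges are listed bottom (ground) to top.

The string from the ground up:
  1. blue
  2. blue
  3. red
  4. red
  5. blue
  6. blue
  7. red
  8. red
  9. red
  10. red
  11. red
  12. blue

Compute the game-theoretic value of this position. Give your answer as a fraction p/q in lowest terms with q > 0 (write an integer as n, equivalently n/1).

1411/1024

1 of 12 · b · max L 0 · min R +∞ -> 1
2 of 12 · bb · max L 1 · min R +∞ -> 2
3 of 12 · bbr · max L 1 · min R 2 -> 3/2
4 of 12 · bbrr · max L 1 · min R 3/2 -> 5/4
5 of 12 · bbrrb · max L 5/4 · min R 3/2 -> 11/8
6 of 12 · bbrrbb · max L 11/8 · min R 3/2 -> 23/16
7 of 12 · bbrrbbr · max L 11/8 · min R 23/16 -> 45/32
8 of 12 · bbrrbbrr · max L 11/8 · min R 45/32 -> 89/64
9 of 12 · bbrrbbrrr · max L 11/8 · min R 89/64 -> 177/128
10 of 12 · bbrrbbrrrr · max L 11/8 · min R 177/128 -> 353/256
11 of 12 · bbrrbbrrrrr · max L 11/8 · min R 353/256 -> 705/512
12 of 12 · bbrrbbrrrrrb · max L 705/512 · min R 353/256 -> 1411/1024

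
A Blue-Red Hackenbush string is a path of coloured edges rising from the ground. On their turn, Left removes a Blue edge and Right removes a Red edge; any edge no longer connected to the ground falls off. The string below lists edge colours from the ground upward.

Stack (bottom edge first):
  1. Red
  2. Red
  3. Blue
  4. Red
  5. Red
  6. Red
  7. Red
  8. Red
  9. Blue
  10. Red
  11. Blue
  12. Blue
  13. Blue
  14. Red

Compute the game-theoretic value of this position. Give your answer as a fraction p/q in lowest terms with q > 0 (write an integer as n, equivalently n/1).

Prefix values for Red Red Blue Red Red Red Red Red Blue Red Blue Blue Blue Red via {L|R} + simplicity:
step 1: add Red to get R; options L={ none } R={ 0 } = -1
step 2: add Red to get RR; options L={ none } R={ -1, 0 } = -2
step 3: add Blue to get RRB; options L={ -2 } R={ -1, 0 } = -3/2
step 4: add Red to get RRBR; options L={ -2 } R={ -3/2, -1, 0 } = -7/4
step 5: add Red to get RRBRR; options L={ -2 } R={ -7/4, -3/2, -1, 0 } = -15/8
step 6: add Red to get RRBRRR; options L={ -2 } R={ -15/8, -7/4, -3/2, -1, 0 } = -31/16
step 7: add Red to get RRBRRRR; options L={ -2 } R={ -31/16, -15/8, -7/4, -3/2, -1, 0 } = -63/32
step 8: add Red to get RRBRRRRR; options L={ -2 } R={ -63/32, -31/16, -15/8, -7/4, -3/2, -1, 0 } = -127/64
step 9: add Blue to get RRBRRRRRB; options L={ -2, -127/64 } R={ -63/32, -31/16, -15/8, -7/4, -3/2, -1, 0 } = -253/128
step 10: add Red to get RRBRRRRRBR; options L={ -2, -127/64 } R={ -253/128, -63/32, -31/16, -15/8, -7/4, -3/2, -1, 0 } = -507/256
step 11: add Blue to get RRBRRRRRBRB; options L={ -2, -127/64, -507/256 } R={ -253/128, -63/32, -31/16, -15/8, -7/4, -3/2, -1, 0 } = -1013/512
step 12: add Blue to get RRBRRRRRBRBB; options L={ -2, -127/64, -507/256, -1013/512 } R={ -253/128, -63/32, -31/16, -15/8, -7/4, -3/2, -1, 0 } = -2025/1024
step 13: add Blue to get RRBRRRRRBRBBB; options L={ -2, -127/64, -507/256, -1013/512, -2025/1024 } R={ -253/128, -63/32, -31/16, -15/8, -7/4, -3/2, -1, 0 } = -4049/2048
step 14: add Red to get RRBRRRRRBRBBBR; options L={ -2, -127/64, -507/256, -1013/512, -2025/1024 } R={ -4049/2048, -253/128, -63/32, -31/16, -15/8, -7/4, -3/2, -1, 0 } = -8099/4096

-8099/4096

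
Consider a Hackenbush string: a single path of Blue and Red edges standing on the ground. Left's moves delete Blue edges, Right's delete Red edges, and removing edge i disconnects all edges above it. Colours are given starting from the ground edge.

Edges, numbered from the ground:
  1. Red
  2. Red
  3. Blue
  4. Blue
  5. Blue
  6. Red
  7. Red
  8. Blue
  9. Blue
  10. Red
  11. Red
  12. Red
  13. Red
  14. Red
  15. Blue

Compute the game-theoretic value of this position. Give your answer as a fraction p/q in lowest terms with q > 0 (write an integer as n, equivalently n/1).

-9853/8192

step 1: add Red to get R; options L={ · } R={ 0 } ⇒ -1
step 2: add Red to get RR; options L={ · } R={ -1; 0 } ⇒ -2
step 3: add Blue to get RRB; options L={ -2 } R={ -1; 0 } ⇒ -3/2
step 4: add Blue to get RRBB; options L={ -2; -3/2 } R={ -1; 0 } ⇒ -5/4
step 5: add Blue to get RRBBB; options L={ -2; -3/2; -5/4 } R={ -1; 0 } ⇒ -9/8
step 6: add Red to get RRBBBR; options L={ -2; -3/2; -5/4 } R={ -9/8; -1; 0 } ⇒ -19/16
step 7: add Red to get RRBBBRR; options L={ -2; -3/2; -5/4 } R={ -19/16; -9/8; -1; 0 } ⇒ -39/32
step 8: add Blue to get RRBBBRRB; options L={ -2; -3/2; -5/4; -39/32 } R={ -19/16; -9/8; -1; 0 } ⇒ -77/64
step 9: add Blue to get RRBBBRRBB; options L={ -2; -3/2; -5/4; -39/32; -77/64 } R={ -19/16; -9/8; -1; 0 } ⇒ -153/128
step 10: add Red to get RRBBBRRBBR; options L={ -2; -3/2; -5/4; -39/32; -77/64 } R={ -153/128; -19/16; -9/8; -1; 0 } ⇒ -307/256
step 11: add Red to get RRBBBRRBBRR; options L={ -2; -3/2; -5/4; -39/32; -77/64 } R={ -307/256; -153/128; -19/16; -9/8; -1; 0 } ⇒ -615/512
step 12: add Red to get RRBBBRRBBRRR; options L={ -2; -3/2; -5/4; -39/32; -77/64 } R={ -615/512; -307/256; -153/128; -19/16; -9/8; -1; 0 } ⇒ -1231/1024
step 13: add Red to get RRBBBRRBBRRRR; options L={ -2; -3/2; -5/4; -39/32; -77/64 } R={ -1231/1024; -615/512; -307/256; -153/128; -19/16; -9/8; -1; 0 } ⇒ -2463/2048
step 14: add Red to get RRBBBRRBBRRRRR; options L={ -2; -3/2; -5/4; -39/32; -77/64 } R={ -2463/2048; -1231/1024; -615/512; -307/256; -153/128; -19/16; -9/8; -1; 0 } ⇒ -4927/4096
step 15: add Blue to get RRBBBRRBBRRRRRB; options L={ -2; -3/2; -5/4; -39/32; -77/64; -4927/4096 } R={ -2463/2048; -1231/1024; -615/512; -307/256; -153/128; -19/16; -9/8; -1; 0 } ⇒ -9853/8192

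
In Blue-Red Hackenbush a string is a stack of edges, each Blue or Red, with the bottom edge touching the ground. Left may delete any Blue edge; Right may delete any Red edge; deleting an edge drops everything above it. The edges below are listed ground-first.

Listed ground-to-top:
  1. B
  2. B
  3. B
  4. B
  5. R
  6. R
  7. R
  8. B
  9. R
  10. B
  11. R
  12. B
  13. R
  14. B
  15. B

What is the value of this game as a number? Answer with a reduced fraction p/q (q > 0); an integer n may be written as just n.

6487/2048

Recurse on prefixes of the 15-edge string B B B B R R R B R B R B R B B:
B: Left { 0 }, Right { — } → simplest 1
BB: Left { 0,1 }, Right { — } → simplest 2
BBB: Left { 0,1,2 }, Right { — } → simplest 3
BBBB: Left { 0,1,2,3 }, Right { — } → simplest 4
BBBBR: Left { 0,1,2,3 }, Right { 4 } → simplest 7/2
BBBBRR: Left { 0,1,2,3 }, Right { 7/2,4 } → simplest 13/4
BBBBRRR: Left { 0,1,2,3 }, Right { 13/4,7/2,4 } → simplest 25/8
BBBBRRRB: Left { 0,1,2,3,25/8 }, Right { 13/4,7/2,4 } → simplest 51/16
BBBBRRRBR: Left { 0,1,2,3,25/8 }, Right { 51/16,13/4,7/2,4 } → simplest 101/32
BBBBRRRBRB: Left { 0,1,2,3,25/8,101/32 }, Right { 51/16,13/4,7/2,4 } → simplest 203/64
BBBBRRRBRBR: Left { 0,1,2,3,25/8,101/32 }, Right { 203/64,51/16,13/4,7/2,4 } → simplest 405/128
BBBBRRRBRBRB: Left { 0,1,2,3,25/8,101/32,405/128 }, Right { 203/64,51/16,13/4,7/2,4 } → simplest 811/256
BBBBRRRBRBRBR: Left { 0,1,2,3,25/8,101/32,405/128 }, Right { 811/256,203/64,51/16,13/4,7/2,4 } → simplest 1621/512
BBBBRRRBRBRBRB: Left { 0,1,2,3,25/8,101/32,405/128,1621/512 }, Right { 811/256,203/64,51/16,13/4,7/2,4 } → simplest 3243/1024
BBBBRRRBRBRBRBB: Left { 0,1,2,3,25/8,101/32,405/128,1621/512,3243/1024 }, Right { 811/256,203/64,51/16,13/4,7/2,4 } → simplest 6487/2048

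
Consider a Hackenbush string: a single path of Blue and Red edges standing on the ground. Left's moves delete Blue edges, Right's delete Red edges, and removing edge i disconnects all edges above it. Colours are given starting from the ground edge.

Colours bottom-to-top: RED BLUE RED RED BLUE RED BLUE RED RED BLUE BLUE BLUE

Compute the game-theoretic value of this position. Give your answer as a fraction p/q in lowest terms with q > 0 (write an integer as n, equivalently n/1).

-1713/2048

Recurse on prefixes of the 12-edge string RED BLUE RED RED BLUE RED BLUE RED RED BLUE BLUE BLUE:
g_1 [R]  L=[]  R=[0]  = -1
g_2 [RB]  L=[-1]  R=[0]  = -1/2
g_3 [RBR]  L=[-1]  R=[-1/2,0]  = -3/4
g_4 [RBRR]  L=[-1]  R=[-3/4,-1/2,0]  = -7/8
g_5 [RBRRB]  L=[-1,-7/8]  R=[-3/4,-1/2,0]  = -13/16
g_6 [RBRRBR]  L=[-1,-7/8]  R=[-13/16,-3/4,-1/2,0]  = -27/32
g_7 [RBRRBRB]  L=[-1,-7/8,-27/32]  R=[-13/16,-3/4,-1/2,0]  = -53/64
g_8 [RBRRBRBR]  L=[-1,-7/8,-27/32]  R=[-53/64,-13/16,-3/4,-1/2,0]  = -107/128
g_9 [RBRRBRBRR]  L=[-1,-7/8,-27/32]  R=[-107/128,-53/64,-13/16,-3/4,-1/2,0]  = -215/256
g_10 [RBRRBRBRRB]  L=[-1,-7/8,-27/32,-215/256]  R=[-107/128,-53/64,-13/16,-3/4,-1/2,0]  = -429/512
g_11 [RBRRBRBRRBB]  L=[-1,-7/8,-27/32,-215/256,-429/512]  R=[-107/128,-53/64,-13/16,-3/4,-1/2,0]  = -857/1024
g_12 [RBRRBRBRRBBB]  L=[-1,-7/8,-27/32,-215/256,-429/512,-857/1024]  R=[-107/128,-53/64,-13/16,-3/4,-1/2,0]  = -1713/2048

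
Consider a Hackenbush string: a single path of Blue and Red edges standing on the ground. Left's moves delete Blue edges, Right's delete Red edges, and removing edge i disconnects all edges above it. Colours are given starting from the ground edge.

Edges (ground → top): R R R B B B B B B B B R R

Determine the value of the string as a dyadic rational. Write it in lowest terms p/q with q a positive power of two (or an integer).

Recurse on prefixes of the 13-edge string R R R B B B B B B B B R R:
G_1 [R]  L=[∅]  R=[0]  — -1
G_2 [RR]  L=[∅]  R=[-1; 0]  — -2
G_3 [RRR]  L=[∅]  R=[-2; -1; 0]  — -3
G_4 [RRRB]  L=[-3]  R=[-2; -1; 0]  — -5/2
G_5 [RRRBB]  L=[-3; -5/2]  R=[-2; -1; 0]  — -9/4
G_6 [RRRBBB]  L=[-3; -5/2; -9/4]  R=[-2; -1; 0]  — -17/8
G_7 [RRRBBBB]  L=[-3; -5/2; -9/4; -17/8]  R=[-2; -1; 0]  — -33/16
G_8 [RRRBBBBB]  L=[-3; -5/2; -9/4; -17/8; -33/16]  R=[-2; -1; 0]  — -65/32
G_9 [RRRBBBBBB]  L=[-3; -5/2; -9/4; -17/8; -33/16; -65/32]  R=[-2; -1; 0]  — -129/64
G_10 [RRRBBBBBBB]  L=[-3; -5/2; -9/4; -17/8; -33/16; -65/32; -129/64]  R=[-2; -1; 0]  — -257/128
G_11 [RRRBBBBBBBB]  L=[-3; -5/2; -9/4; -17/8; -33/16; -65/32; -129/64; -257/128]  R=[-2; -1; 0]  — -513/256
G_12 [RRRBBBBBBBBR]  L=[-3; -5/2; -9/4; -17/8; -33/16; -65/32; -129/64; -257/128]  R=[-513/256; -2; -1; 0]  — -1027/512
G_13 [RRRBBBBBBBBRR]  L=[-3; -5/2; -9/4; -17/8; -33/16; -65/32; -129/64; -257/128]  R=[-1027/512; -513/256; -2; -1; 0]  — -2055/1024

-2055/1024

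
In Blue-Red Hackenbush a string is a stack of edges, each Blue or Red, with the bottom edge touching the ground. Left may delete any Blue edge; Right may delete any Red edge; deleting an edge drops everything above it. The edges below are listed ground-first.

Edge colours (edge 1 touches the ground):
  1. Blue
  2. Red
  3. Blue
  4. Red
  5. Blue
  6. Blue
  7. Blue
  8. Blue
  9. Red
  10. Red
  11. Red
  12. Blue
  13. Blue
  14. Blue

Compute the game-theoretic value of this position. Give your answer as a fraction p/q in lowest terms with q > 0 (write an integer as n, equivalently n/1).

6031/8192

edge 1 of 14 (Blue): { 0 | none } ⇒ 1
edge 2 of 14 (Red): { 0 | 1 } ⇒ 1/2
edge 3 of 14 (Blue): { 0, 1/2 | 1 } ⇒ 3/4
edge 4 of 14 (Red): { 0, 1/2 | 3/4, 1 } ⇒ 5/8
edge 5 of 14 (Blue): { 0, 1/2, 5/8 | 3/4, 1 } ⇒ 11/16
edge 6 of 14 (Blue): { 0, 1/2, 5/8, 11/16 | 3/4, 1 } ⇒ 23/32
edge 7 of 14 (Blue): { 0, 1/2, 5/8, 11/16, 23/32 | 3/4, 1 } ⇒ 47/64
edge 8 of 14 (Blue): { 0, 1/2, 5/8, 11/16, 23/32, 47/64 | 3/4, 1 } ⇒ 95/128
edge 9 of 14 (Red): { 0, 1/2, 5/8, 11/16, 23/32, 47/64 | 95/128, 3/4, 1 } ⇒ 189/256
edge 10 of 14 (Red): { 0, 1/2, 5/8, 11/16, 23/32, 47/64 | 189/256, 95/128, 3/4, 1 } ⇒ 377/512
edge 11 of 14 (Red): { 0, 1/2, 5/8, 11/16, 23/32, 47/64 | 377/512, 189/256, 95/128, 3/4, 1 } ⇒ 753/1024
edge 12 of 14 (Blue): { 0, 1/2, 5/8, 11/16, 23/32, 47/64, 753/1024 | 377/512, 189/256, 95/128, 3/4, 1 } ⇒ 1507/2048
edge 13 of 14 (Blue): { 0, 1/2, 5/8, 11/16, 23/32, 47/64, 753/1024, 1507/2048 | 377/512, 189/256, 95/128, 3/4, 1 } ⇒ 3015/4096
edge 14 of 14 (Blue): { 0, 1/2, 5/8, 11/16, 23/32, 47/64, 753/1024, 1507/2048, 3015/4096 | 377/512, 189/256, 95/128, 3/4, 1 } ⇒ 6031/8192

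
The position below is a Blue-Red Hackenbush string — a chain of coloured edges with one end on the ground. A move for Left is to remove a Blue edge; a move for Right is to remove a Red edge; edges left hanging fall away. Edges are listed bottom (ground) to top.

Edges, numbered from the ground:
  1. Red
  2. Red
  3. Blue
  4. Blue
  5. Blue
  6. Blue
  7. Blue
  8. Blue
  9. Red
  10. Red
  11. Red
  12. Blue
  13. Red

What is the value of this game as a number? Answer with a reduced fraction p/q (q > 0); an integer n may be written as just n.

-2107/2048

Recurse on prefixes of the 13-edge string Red Red Blue Blue Blue Blue Blue Blue Red Red Red Blue Red:
value(R) = {  | 0 } => -1
value(RR) = {  | -1,0 } => -2
value(RRB) = { -2 | -1,0 } => -3/2
value(RRBB) = { -2,-3/2 | -1,0 } => -5/4
value(RRBBB) = { -2,-3/2,-5/4 | -1,0 } => -9/8
value(RRBBBB) = { -2,-3/2,-5/4,-9/8 | -1,0 } => -17/16
value(RRBBBBB) = { -2,-3/2,-5/4,-9/8,-17/16 | -1,0 } => -33/32
value(RRBBBBBB) = { -2,-3/2,-5/4,-9/8,-17/16,-33/32 | -1,0 } => -65/64
value(RRBBBBBBR) = { -2,-3/2,-5/4,-9/8,-17/16,-33/32 | -65/64,-1,0 } => -131/128
value(RRBBBBBBRR) = { -2,-3/2,-5/4,-9/8,-17/16,-33/32 | -131/128,-65/64,-1,0 } => -263/256
value(RRBBBBBBRRR) = { -2,-3/2,-5/4,-9/8,-17/16,-33/32 | -263/256,-131/128,-65/64,-1,0 } => -527/512
value(RRBBBBBBRRRB) = { -2,-3/2,-5/4,-9/8,-17/16,-33/32,-527/512 | -263/256,-131/128,-65/64,-1,0 } => -1053/1024
value(RRBBBBBBRRRBR) = { -2,-3/2,-5/4,-9/8,-17/16,-33/32,-527/512 | -1053/1024,-263/256,-131/128,-65/64,-1,0 } => -2107/2048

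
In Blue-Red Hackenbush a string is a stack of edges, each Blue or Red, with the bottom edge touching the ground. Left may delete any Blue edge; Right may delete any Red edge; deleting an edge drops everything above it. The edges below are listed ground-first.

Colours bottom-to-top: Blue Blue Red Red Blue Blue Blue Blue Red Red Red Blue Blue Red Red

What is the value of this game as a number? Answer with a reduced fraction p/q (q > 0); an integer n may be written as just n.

Recurse on prefixes of the 15-edge string Blue Blue Red Red Blue Blue Blue Blue Red Red Red Blue Blue Red Red:
edge 1 of 15 (Blue): { 0 | — } ⇒ 1
edge 2 of 15 (Blue): { 0; 1 | — } ⇒ 2
edge 3 of 15 (Red): { 0; 1 | 2 } ⇒ 3/2
edge 4 of 15 (Red): { 0; 1 | 3/2; 2 } ⇒ 5/4
edge 5 of 15 (Blue): { 0; 1; 5/4 | 3/2; 2 } ⇒ 11/8
edge 6 of 15 (Blue): { 0; 1; 5/4; 11/8 | 3/2; 2 } ⇒ 23/16
edge 7 of 15 (Blue): { 0; 1; 5/4; 11/8; 23/16 | 3/2; 2 } ⇒ 47/32
edge 8 of 15 (Blue): { 0; 1; 5/4; 11/8; 23/16; 47/32 | 3/2; 2 } ⇒ 95/64
edge 9 of 15 (Red): { 0; 1; 5/4; 11/8; 23/16; 47/32 | 95/64; 3/2; 2 } ⇒ 189/128
edge 10 of 15 (Red): { 0; 1; 5/4; 11/8; 23/16; 47/32 | 189/128; 95/64; 3/2; 2 } ⇒ 377/256
edge 11 of 15 (Red): { 0; 1; 5/4; 11/8; 23/16; 47/32 | 377/256; 189/128; 95/64; 3/2; 2 } ⇒ 753/512
edge 12 of 15 (Blue): { 0; 1; 5/4; 11/8; 23/16; 47/32; 753/512 | 377/256; 189/128; 95/64; 3/2; 2 } ⇒ 1507/1024
edge 13 of 15 (Blue): { 0; 1; 5/4; 11/8; 23/16; 47/32; 753/512; 1507/1024 | 377/256; 189/128; 95/64; 3/2; 2 } ⇒ 3015/2048
edge 14 of 15 (Red): { 0; 1; 5/4; 11/8; 23/16; 47/32; 753/512; 1507/1024 | 3015/2048; 377/256; 189/128; 95/64; 3/2; 2 } ⇒ 6029/4096
edge 15 of 15 (Red): { 0; 1; 5/4; 11/8; 23/16; 47/32; 753/512; 1507/1024 | 6029/4096; 3015/2048; 377/256; 189/128; 95/64; 3/2; 2 } ⇒ 12057/8192

12057/8192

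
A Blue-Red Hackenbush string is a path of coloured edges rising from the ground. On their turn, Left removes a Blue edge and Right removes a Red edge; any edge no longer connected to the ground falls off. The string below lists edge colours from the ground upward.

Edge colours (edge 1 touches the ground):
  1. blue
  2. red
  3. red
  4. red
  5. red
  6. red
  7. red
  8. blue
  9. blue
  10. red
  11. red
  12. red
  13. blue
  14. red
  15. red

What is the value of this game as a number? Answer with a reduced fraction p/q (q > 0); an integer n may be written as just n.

393/16384

1 of 15 · b · max L 0 · min R +∞ — 1
2 of 15 · br · max L 0 · min R 1 — 1/2
3 of 15 · brr · max L 0 · min R 1/2 — 1/4
4 of 15 · brrr · max L 0 · min R 1/4 — 1/8
5 of 15 · brrrr · max L 0 · min R 1/8 — 1/16
6 of 15 · brrrrr · max L 0 · min R 1/16 — 1/32
7 of 15 · brrrrrr · max L 0 · min R 1/32 — 1/64
8 of 15 · brrrrrrb · max L 1/64 · min R 1/32 — 3/128
9 of 15 · brrrrrrbb · max L 3/128 · min R 1/32 — 7/256
10 of 15 · brrrrrrbbr · max L 3/128 · min R 7/256 — 13/512
11 of 15 · brrrrrrbbrr · max L 3/128 · min R 13/512 — 25/1024
12 of 15 · brrrrrrbbrrr · max L 3/128 · min R 25/1024 — 49/2048
13 of 15 · brrrrrrbbrrrb · max L 49/2048 · min R 25/1024 — 99/4096
14 of 15 · brrrrrrbbrrrbr · max L 49/2048 · min R 99/4096 — 197/8192
15 of 15 · brrrrrrbbrrrbrr · max L 49/2048 · min R 197/8192 — 393/16384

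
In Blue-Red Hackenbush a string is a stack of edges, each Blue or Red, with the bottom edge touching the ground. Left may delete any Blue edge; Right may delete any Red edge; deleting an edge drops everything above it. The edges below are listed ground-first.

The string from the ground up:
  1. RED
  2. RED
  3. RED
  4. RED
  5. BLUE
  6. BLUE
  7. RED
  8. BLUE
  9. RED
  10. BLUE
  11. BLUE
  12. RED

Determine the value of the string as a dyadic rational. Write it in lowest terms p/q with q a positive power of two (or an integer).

Recurse on prefixes of the 12-edge string RED RED RED RED BLUE BLUE RED BLUE RED BLUE BLUE RED:
R: Left { · }, Right { 0 } => simplest -1
RR: Left { · }, Right { -1, 0 } => simplest -2
RRR: Left { · }, Right { -2, -1, 0 } => simplest -3
RRRR: Left { · }, Right { -3, -2, -1, 0 } => simplest -4
RRRRB: Left { -4 }, Right { -3, -2, -1, 0 } => simplest -7/2
RRRRBB: Left { -4, -7/2 }, Right { -3, -2, -1, 0 } => simplest -13/4
RRRRBBR: Left { -4, -7/2 }, Right { -13/4, -3, -2, -1, 0 } => simplest -27/8
RRRRBBRB: Left { -4, -7/2, -27/8 }, Right { -13/4, -3, -2, -1, 0 } => simplest -53/16
RRRRBBRBR: Left { -4, -7/2, -27/8 }, Right { -53/16, -13/4, -3, -2, -1, 0 } => simplest -107/32
RRRRBBRBRB: Left { -4, -7/2, -27/8, -107/32 }, Right { -53/16, -13/4, -3, -2, -1, 0 } => simplest -213/64
RRRRBBRBRBB: Left { -4, -7/2, -27/8, -107/32, -213/64 }, Right { -53/16, -13/4, -3, -2, -1, 0 } => simplest -425/128
RRRRBBRBRBBR: Left { -4, -7/2, -27/8, -107/32, -213/64 }, Right { -425/128, -53/16, -13/4, -3, -2, -1, 0 } => simplest -851/256

-851/256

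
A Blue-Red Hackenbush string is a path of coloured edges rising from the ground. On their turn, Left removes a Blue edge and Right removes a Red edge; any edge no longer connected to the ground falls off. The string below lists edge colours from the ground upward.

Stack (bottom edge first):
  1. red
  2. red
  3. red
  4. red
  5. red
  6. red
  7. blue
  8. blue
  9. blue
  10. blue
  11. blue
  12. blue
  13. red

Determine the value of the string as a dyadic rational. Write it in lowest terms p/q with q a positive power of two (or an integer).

Build g(s[:k]) for k = 1..13, string s = red red red red red red blue blue blue blue blue blue red.
g_1 [r]  L=[·]  R=[0]  => -1
g_2 [rr]  L=[·]  R=[-1, 0]  => -2
g_3 [rrr]  L=[·]  R=[-2, -1, 0]  => -3
g_4 [rrrr]  L=[·]  R=[-3, -2, -1, 0]  => -4
g_5 [rrrrr]  L=[·]  R=[-4, -3, -2, -1, 0]  => -5
g_6 [rrrrrr]  L=[·]  R=[-5, -4, -3, -2, -1, 0]  => -6
g_7 [rrrrrrb]  L=[-6]  R=[-5, -4, -3, -2, -1, 0]  => -11/2
g_8 [rrrrrrbb]  L=[-6, -11/2]  R=[-5, -4, -3, -2, -1, 0]  => -21/4
g_9 [rrrrrrbbb]  L=[-6, -11/2, -21/4]  R=[-5, -4, -3, -2, -1, 0]  => -41/8
g_10 [rrrrrrbbbb]  L=[-6, -11/2, -21/4, -41/8]  R=[-5, -4, -3, -2, -1, 0]  => -81/16
g_11 [rrrrrrbbbbb]  L=[-6, -11/2, -21/4, -41/8, -81/16]  R=[-5, -4, -3, -2, -1, 0]  => -161/32
g_12 [rrrrrrbbbbbb]  L=[-6, -11/2, -21/4, -41/8, -81/16, -161/32]  R=[-5, -4, -3, -2, -1, 0]  => -321/64
g_13 [rrrrrrbbbbbbr]  L=[-6, -11/2, -21/4, -41/8, -81/16, -161/32]  R=[-321/64, -5, -4, -3, -2, -1, 0]  => -643/128

-643/128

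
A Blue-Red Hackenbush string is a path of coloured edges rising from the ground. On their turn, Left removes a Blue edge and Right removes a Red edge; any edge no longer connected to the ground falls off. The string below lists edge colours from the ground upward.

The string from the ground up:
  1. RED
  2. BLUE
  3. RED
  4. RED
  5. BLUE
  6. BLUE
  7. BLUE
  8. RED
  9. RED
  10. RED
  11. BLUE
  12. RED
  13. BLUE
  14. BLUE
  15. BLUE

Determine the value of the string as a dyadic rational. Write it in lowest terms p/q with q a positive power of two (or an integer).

1 of 15 · R · max L −∞ · min R 0 — -1
2 of 15 · RB · max L -1 · min R 0 — -1/2
3 of 15 · RBR · max L -1 · min R -1/2 — -3/4
4 of 15 · RBRR · max L -1 · min R -3/4 — -7/8
5 of 15 · RBRRB · max L -7/8 · min R -3/4 — -13/16
6 of 15 · RBRRBB · max L -13/16 · min R -3/4 — -25/32
7 of 15 · RBRRBBB · max L -25/32 · min R -3/4 — -49/64
8 of 15 · RBRRBBBR · max L -25/32 · min R -49/64 — -99/128
9 of 15 · RBRRBBBRR · max L -25/32 · min R -99/128 — -199/256
10 of 15 · RBRRBBBRRR · max L -25/32 · min R -199/256 — -399/512
11 of 15 · RBRRBBBRRRB · max L -399/512 · min R -199/256 — -797/1024
12 of 15 · RBRRBBBRRRBR · max L -399/512 · min R -797/1024 — -1595/2048
13 of 15 · RBRRBBBRRRBRB · max L -1595/2048 · min R -797/1024 — -3189/4096
14 of 15 · RBRRBBBRRRBRBB · max L -3189/4096 · min R -797/1024 — -6377/8192
15 of 15 · RBRRBBBRRRBRBBB · max L -6377/8192 · min R -797/1024 — -12753/16384

-12753/16384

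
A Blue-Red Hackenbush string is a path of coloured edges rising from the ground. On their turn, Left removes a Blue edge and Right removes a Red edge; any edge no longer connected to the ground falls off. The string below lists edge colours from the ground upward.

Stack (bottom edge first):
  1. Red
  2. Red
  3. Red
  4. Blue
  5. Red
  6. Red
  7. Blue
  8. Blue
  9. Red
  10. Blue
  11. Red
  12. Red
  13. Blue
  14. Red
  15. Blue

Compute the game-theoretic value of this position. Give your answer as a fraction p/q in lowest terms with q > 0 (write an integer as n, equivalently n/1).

Recurse on prefixes of the 15-edge string Red Red Red Blue Red Red Blue Blue Red Blue Red Red Blue Red Blue:
G(R) = {  | 0 } -> -1
G(RR) = {  | -1, 0 } -> -2
G(RRR) = {  | -2, -1, 0 } -> -3
G(RRRB) = { -3 | -2, -1, 0 } -> -5/2
G(RRRBR) = { -3 | -5/2, -2, -1, 0 } -> -11/4
G(RRRBRR) = { -3 | -11/4, -5/2, -2, -1, 0 } -> -23/8
G(RRRBRRB) = { -3, -23/8 | -11/4, -5/2, -2, -1, 0 } -> -45/16
G(RRRBRRBB) = { -3, -23/8, -45/16 | -11/4, -5/2, -2, -1, 0 } -> -89/32
G(RRRBRRBBR) = { -3, -23/8, -45/16 | -89/32, -11/4, -5/2, -2, -1, 0 } -> -179/64
G(RRRBRRBBRB) = { -3, -23/8, -45/16, -179/64 | -89/32, -11/4, -5/2, -2, -1, 0 } -> -357/128
G(RRRBRRBBRBR) = { -3, -23/8, -45/16, -179/64 | -357/128, -89/32, -11/4, -5/2, -2, -1, 0 } -> -715/256
G(RRRBRRBBRBRR) = { -3, -23/8, -45/16, -179/64 | -715/256, -357/128, -89/32, -11/4, -5/2, -2, -1, 0 } -> -1431/512
G(RRRBRRBBRBRRB) = { -3, -23/8, -45/16, -179/64, -1431/512 | -715/256, -357/128, -89/32, -11/4, -5/2, -2, -1, 0 } -> -2861/1024
G(RRRBRRBBRBRRBR) = { -3, -23/8, -45/16, -179/64, -1431/512 | -2861/1024, -715/256, -357/128, -89/32, -11/4, -5/2, -2, -1, 0 } -> -5723/2048
G(RRRBRRBBRBRRBRB) = { -3, -23/8, -45/16, -179/64, -1431/512, -5723/2048 | -2861/1024, -715/256, -357/128, -89/32, -11/4, -5/2, -2, -1, 0 } -> -11445/4096

-11445/4096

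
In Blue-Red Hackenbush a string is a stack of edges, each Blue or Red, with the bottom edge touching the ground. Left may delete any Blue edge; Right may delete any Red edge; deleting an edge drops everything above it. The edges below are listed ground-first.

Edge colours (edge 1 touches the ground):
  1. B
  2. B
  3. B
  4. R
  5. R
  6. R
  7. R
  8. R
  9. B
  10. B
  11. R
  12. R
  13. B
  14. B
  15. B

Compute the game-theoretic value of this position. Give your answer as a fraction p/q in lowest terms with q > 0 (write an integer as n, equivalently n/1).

8399/4096

B: Left { 0 }, Right { ∅ } — simplest 1
BB: Left { 0, 1 }, Right { ∅ } — simplest 2
BBB: Left { 0, 1, 2 }, Right { ∅ } — simplest 3
BBBR: Left { 0, 1, 2 }, Right { 3 } — simplest 5/2
BBBRR: Left { 0, 1, 2 }, Right { 5/2, 3 } — simplest 9/4
BBBRRR: Left { 0, 1, 2 }, Right { 9/4, 5/2, 3 } — simplest 17/8
BBBRRRR: Left { 0, 1, 2 }, Right { 17/8, 9/4, 5/2, 3 } — simplest 33/16
BBBRRRRR: Left { 0, 1, 2 }, Right { 33/16, 17/8, 9/4, 5/2, 3 } — simplest 65/32
BBBRRRRRB: Left { 0, 1, 2, 65/32 }, Right { 33/16, 17/8, 9/4, 5/2, 3 } — simplest 131/64
BBBRRRRRBB: Left { 0, 1, 2, 65/32, 131/64 }, Right { 33/16, 17/8, 9/4, 5/2, 3 } — simplest 263/128
BBBRRRRRBBR: Left { 0, 1, 2, 65/32, 131/64 }, Right { 263/128, 33/16, 17/8, 9/4, 5/2, 3 } — simplest 525/256
BBBRRRRRBBRR: Left { 0, 1, 2, 65/32, 131/64 }, Right { 525/256, 263/128, 33/16, 17/8, 9/4, 5/2, 3 } — simplest 1049/512
BBBRRRRRBBRRB: Left { 0, 1, 2, 65/32, 131/64, 1049/512 }, Right { 525/256, 263/128, 33/16, 17/8, 9/4, 5/2, 3 } — simplest 2099/1024
BBBRRRRRBBRRBB: Left { 0, 1, 2, 65/32, 131/64, 1049/512, 2099/1024 }, Right { 525/256, 263/128, 33/16, 17/8, 9/4, 5/2, 3 } — simplest 4199/2048
BBBRRRRRBBRRBBB: Left { 0, 1, 2, 65/32, 131/64, 1049/512, 2099/1024, 4199/2048 }, Right { 525/256, 263/128, 33/16, 17/8, 9/4, 5/2, 3 } — simplest 8399/4096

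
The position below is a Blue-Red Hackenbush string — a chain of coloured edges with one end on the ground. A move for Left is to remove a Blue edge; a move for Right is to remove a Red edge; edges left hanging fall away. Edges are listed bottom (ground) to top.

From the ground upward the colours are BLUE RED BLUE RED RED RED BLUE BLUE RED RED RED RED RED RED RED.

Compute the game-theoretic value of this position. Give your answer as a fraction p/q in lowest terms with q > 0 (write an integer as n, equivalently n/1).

val(B) = { 0 | ∅ } so 1
val(BR) = { 0 | 1 } so 1/2
val(BRB) = { 0, 1/2 | 1 } so 3/4
val(BRBR) = { 0, 1/2 | 3/4, 1 } so 5/8
val(BRBRR) = { 0, 1/2 | 5/8, 3/4, 1 } so 9/16
val(BRBRRR) = { 0, 1/2 | 9/16, 5/8, 3/4, 1 } so 17/32
val(BRBRRRB) = { 0, 1/2, 17/32 | 9/16, 5/8, 3/4, 1 } so 35/64
val(BRBRRRBB) = { 0, 1/2, 17/32, 35/64 | 9/16, 5/8, 3/4, 1 } so 71/128
val(BRBRRRBBR) = { 0, 1/2, 17/32, 35/64 | 71/128, 9/16, 5/8, 3/4, 1 } so 141/256
val(BRBRRRBBRR) = { 0, 1/2, 17/32, 35/64 | 141/256, 71/128, 9/16, 5/8, 3/4, 1 } so 281/512
val(BRBRRRBBRRR) = { 0, 1/2, 17/32, 35/64 | 281/512, 141/256, 71/128, 9/16, 5/8, 3/4, 1 } so 561/1024
val(BRBRRRBBRRRR) = { 0, 1/2, 17/32, 35/64 | 561/1024, 281/512, 141/256, 71/128, 9/16, 5/8, 3/4, 1 } so 1121/2048
val(BRBRRRBBRRRRR) = { 0, 1/2, 17/32, 35/64 | 1121/2048, 561/1024, 281/512, 141/256, 71/128, 9/16, 5/8, 3/4, 1 } so 2241/4096
val(BRBRRRBBRRRRRR) = { 0, 1/2, 17/32, 35/64 | 2241/4096, 1121/2048, 561/1024, 281/512, 141/256, 71/128, 9/16, 5/8, 3/4, 1 } so 4481/8192
val(BRBRRRBBRRRRRRR) = { 0, 1/2, 17/32, 35/64 | 4481/8192, 2241/4096, 1121/2048, 561/1024, 281/512, 141/256, 71/128, 9/16, 5/8, 3/4, 1 } so 8961/16384

8961/16384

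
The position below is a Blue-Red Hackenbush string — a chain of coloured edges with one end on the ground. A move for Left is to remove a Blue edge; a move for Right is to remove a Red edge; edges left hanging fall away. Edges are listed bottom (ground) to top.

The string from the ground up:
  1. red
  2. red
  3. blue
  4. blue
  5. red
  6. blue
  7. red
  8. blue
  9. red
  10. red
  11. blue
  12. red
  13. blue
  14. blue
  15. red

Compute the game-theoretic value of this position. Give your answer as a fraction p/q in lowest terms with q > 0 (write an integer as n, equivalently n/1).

v_1 [r]  L=[(no moves)]  R=[0]  — -1
v_2 [rr]  L=[(no moves)]  R=[-1 0]  — -2
v_3 [rrb]  L=[-2]  R=[-1 0]  — -3/2
v_4 [rrbb]  L=[-2 -3/2]  R=[-1 0]  — -5/4
v_5 [rrbbr]  L=[-2 -3/2]  R=[-5/4 -1 0]  — -11/8
v_6 [rrbbrb]  L=[-2 -3/2 -11/8]  R=[-5/4 -1 0]  — -21/16
v_7 [rrbbrbr]  L=[-2 -3/2 -11/8]  R=[-21/16 -5/4 -1 0]  — -43/32
v_8 [rrbbrbrb]  L=[-2 -3/2 -11/8 -43/32]  R=[-21/16 -5/4 -1 0]  — -85/64
v_9 [rrbbrbrbr]  L=[-2 -3/2 -11/8 -43/32]  R=[-85/64 -21/16 -5/4 -1 0]  — -171/128
v_10 [rrbbrbrbrr]  L=[-2 -3/2 -11/8 -43/32]  R=[-171/128 -85/64 -21/16 -5/4 -1 0]  — -343/256
v_11 [rrbbrbrbrrb]  L=[-2 -3/2 -11/8 -43/32 -343/256]  R=[-171/128 -85/64 -21/16 -5/4 -1 0]  — -685/512
v_12 [rrbbrbrbrrbr]  L=[-2 -3/2 -11/8 -43/32 -343/256]  R=[-685/512 -171/128 -85/64 -21/16 -5/4 -1 0]  — -1371/1024
v_13 [rrbbrbrbrrbrb]  L=[-2 -3/2 -11/8 -43/32 -343/256 -1371/1024]  R=[-685/512 -171/128 -85/64 -21/16 -5/4 -1 0]  — -2741/2048
v_14 [rrbbrbrbrrbrbb]  L=[-2 -3/2 -11/8 -43/32 -343/256 -1371/1024 -2741/2048]  R=[-685/512 -171/128 -85/64 -21/16 -5/4 -1 0]  — -5481/4096
v_15 [rrbbrbrbrrbrbbr]  L=[-2 -3/2 -11/8 -43/32 -343/256 -1371/1024 -2741/2048]  R=[-5481/4096 -685/512 -171/128 -85/64 -21/16 -5/4 -1 0]  — -10963/8192

-10963/8192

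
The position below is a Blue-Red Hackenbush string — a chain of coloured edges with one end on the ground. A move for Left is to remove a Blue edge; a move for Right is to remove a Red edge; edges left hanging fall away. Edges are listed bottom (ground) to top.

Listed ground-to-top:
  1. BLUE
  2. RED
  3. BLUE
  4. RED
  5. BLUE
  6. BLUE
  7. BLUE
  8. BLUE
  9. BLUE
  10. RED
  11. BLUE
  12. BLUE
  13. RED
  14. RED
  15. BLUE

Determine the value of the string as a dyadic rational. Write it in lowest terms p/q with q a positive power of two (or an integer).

12211/16384

Recurse on prefixes of the 15-edge string BLUE RED BLUE RED BLUE BLUE BLUE BLUE BLUE RED BLUE BLUE RED RED BLUE:
step 1: add BLUE to get B; options L={ 0 } R={ ∅ } = 1
step 2: add RED to get BR; options L={ 0 } R={ 1 } = 1/2
step 3: add BLUE to get BRB; options L={ 0 1/2 } R={ 1 } = 3/4
step 4: add RED to get BRBR; options L={ 0 1/2 } R={ 3/4 1 } = 5/8
step 5: add BLUE to get BRBRB; options L={ 0 1/2 5/8 } R={ 3/4 1 } = 11/16
step 6: add BLUE to get BRBRBB; options L={ 0 1/2 5/8 11/16 } R={ 3/4 1 } = 23/32
step 7: add BLUE to get BRBRBBB; options L={ 0 1/2 5/8 11/16 23/32 } R={ 3/4 1 } = 47/64
step 8: add BLUE to get BRBRBBBB; options L={ 0 1/2 5/8 11/16 23/32 47/64 } R={ 3/4 1 } = 95/128
step 9: add BLUE to get BRBRBBBBB; options L={ 0 1/2 5/8 11/16 23/32 47/64 95/128 } R={ 3/4 1 } = 191/256
step 10: add RED to get BRBRBBBBBR; options L={ 0 1/2 5/8 11/16 23/32 47/64 95/128 } R={ 191/256 3/4 1 } = 381/512
step 11: add BLUE to get BRBRBBBBBRB; options L={ 0 1/2 5/8 11/16 23/32 47/64 95/128 381/512 } R={ 191/256 3/4 1 } = 763/1024
step 12: add BLUE to get BRBRBBBBBRBB; options L={ 0 1/2 5/8 11/16 23/32 47/64 95/128 381/512 763/1024 } R={ 191/256 3/4 1 } = 1527/2048
step 13: add RED to get BRBRBBBBBRBBR; options L={ 0 1/2 5/8 11/16 23/32 47/64 95/128 381/512 763/1024 } R={ 1527/2048 191/256 3/4 1 } = 3053/4096
step 14: add RED to get BRBRBBBBBRBBRR; options L={ 0 1/2 5/8 11/16 23/32 47/64 95/128 381/512 763/1024 } R={ 3053/4096 1527/2048 191/256 3/4 1 } = 6105/8192
step 15: add BLUE to get BRBRBBBBBRBBRRB; options L={ 0 1/2 5/8 11/16 23/32 47/64 95/128 381/512 763/1024 6105/8192 } R={ 3053/4096 1527/2048 191/256 3/4 1 } = 12211/16384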